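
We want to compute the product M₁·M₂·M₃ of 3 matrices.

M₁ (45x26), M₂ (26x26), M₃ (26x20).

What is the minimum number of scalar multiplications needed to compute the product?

36920

Order (M₁·(M₂·M₃)): (M₂·M₃): 26×26 by 26×20 → 26×20, cost 26·26·20 = 13520; (M₁·(M₂·M₃)): 45×26 by 26×20 → 45×20, cost 45·26·20 = 23400; cumulative 36920. Total 36920.
Order ((M₁·M₂)·M₃): (M₁·M₂): 45×26 by 26×26 → 45×26, cost 45·26·26 = 30420; ((M₁·M₂)·M₃): 45×26 by 26×20 → 45×20, cost 45·26·20 = 23400; cumulative 53820. Total 53820.
Minimum: 36920.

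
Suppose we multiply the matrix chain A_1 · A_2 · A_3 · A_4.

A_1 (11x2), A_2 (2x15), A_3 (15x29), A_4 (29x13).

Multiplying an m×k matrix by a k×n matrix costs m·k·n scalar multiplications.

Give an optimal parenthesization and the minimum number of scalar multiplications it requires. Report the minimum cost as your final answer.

Adjacent pairs: A_1A_2 = 11·2·15 = 330; A_2A_3 = 2·15·29 = 870; A_3A_4 = 15·29·13 = 5655.
Length 3: A_1..A_3: k=1: 0+870+11·2·29=1508; k=2: 330+0+11·15·29=5115 → min 1508 | A_2..A_4: k=2: 0+5655+2·15·13=6045; k=3: 870+0+2·29·13=1624 → min 1624.
Length 4: A_1..A_4: k=1: 0+1624+11·2·13=1910; k=2: 330+5655+11·15·13=8130; k=3: 1508+0+11·29·13=5655 → min 1910.
Optimal parenthesization: (A_1 · ((A_2 · A_3) · A_4)) with cost 1910.

1910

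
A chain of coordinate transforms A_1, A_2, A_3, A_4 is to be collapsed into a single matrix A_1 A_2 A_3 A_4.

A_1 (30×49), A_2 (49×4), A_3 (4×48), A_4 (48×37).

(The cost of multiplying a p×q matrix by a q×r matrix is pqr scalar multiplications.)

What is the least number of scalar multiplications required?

17424

Adjacent pairs: A_1A_2 = 30·49·4 = 5880; A_2A_3 = 49·4·48 = 9408; A_3A_4 = 4·48·37 = 7104.
Length 3: A_1..A_3: k=1: 0+9408+30·49·48=79968; k=2: 5880+0+30·4·48=11640 → min 11640 | A_2..A_4: k=2: 0+7104+49·4·37=14356; k=3: 9408+0+49·48·37=96432 → min 14356.
Length 4: A_1..A_4: k=1: 0+14356+30·49·37=68746; k=2: 5880+7104+30·4·37=17424; k=3: 11640+0+30·48·37=64920 → min 17424.
Optimal order: ((A_1 A_2) (A_3 A_4)) with cost 17424.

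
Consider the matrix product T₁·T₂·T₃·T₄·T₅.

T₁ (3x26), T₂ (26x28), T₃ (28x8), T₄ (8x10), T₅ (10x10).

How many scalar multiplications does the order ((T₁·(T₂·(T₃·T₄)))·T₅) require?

10600

(T₃·T₄): 28×8 by 8×10 → 28×10, cost 28·8·10 = 2240
(T₂·(T₃·T₄)): 26×28 by 28×10 → 26×10, cost 26·28·10 = 7280; cumulative 9520
(T₁·(T₂·(T₃·T₄))): 3×26 by 26×10 → 3×10, cost 3·26·10 = 780; cumulative 10300
((T₁·(T₂·(T₃·T₄)))·T₅): 3×10 by 10×10 → 3×10, cost 3·10·10 = 300; cumulative 10600
Total: 10600 scalar multiplications.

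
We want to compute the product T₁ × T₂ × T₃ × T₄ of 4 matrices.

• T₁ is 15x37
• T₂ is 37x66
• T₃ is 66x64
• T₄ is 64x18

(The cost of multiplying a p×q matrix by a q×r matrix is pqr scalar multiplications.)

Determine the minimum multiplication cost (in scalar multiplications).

Adjacent pairs: T₁T₂ = 15·37·66 = 36630; T₂T₃ = 37·66·64 = 156288; T₃T₄ = 66·64·18 = 76032.
Length 3: T₁..T₃: k=1: 0+156288+15·37·64=191808; k=2: 36630+0+15·66·64=99990 → min 99990 | T₂..T₄: k=2: 0+76032+37·66·18=119988; k=3: 156288+0+37·64·18=198912 → min 119988.
Length 4: T₁..T₄: k=1: 0+119988+15·37·18=129978; k=2: 36630+76032+15·66·18=130482; k=3: 99990+0+15·64·18=117270 → min 117270.
Optimal order: (((T₁ × T₂) × T₃) × T₄) with cost 117270.

117270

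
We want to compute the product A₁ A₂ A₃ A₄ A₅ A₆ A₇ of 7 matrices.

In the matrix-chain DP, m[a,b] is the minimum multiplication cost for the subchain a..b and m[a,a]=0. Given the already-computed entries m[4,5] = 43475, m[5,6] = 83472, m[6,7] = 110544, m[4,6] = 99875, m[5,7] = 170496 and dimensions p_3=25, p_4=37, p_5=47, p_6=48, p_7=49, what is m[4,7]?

158675

m[4,7] = min over k∈[4,6] of m[4,k]+m[k+1,7]+p_{3}·p_k·p_{7}.
k=4: 0 + 170496 + 25·37·49 = 215821; k=5: 43475 + 110544 + 25·47·49 = 211594; k=6: 99875 + 0 + 25·48·49 = 158675.
Minimum: 158675 at k=6.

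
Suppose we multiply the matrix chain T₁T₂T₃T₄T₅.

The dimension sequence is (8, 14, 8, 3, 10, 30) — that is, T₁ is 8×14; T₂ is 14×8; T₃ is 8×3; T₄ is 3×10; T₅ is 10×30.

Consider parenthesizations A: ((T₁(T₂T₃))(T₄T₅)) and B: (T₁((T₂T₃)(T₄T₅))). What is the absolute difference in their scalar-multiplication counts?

Order A = ((T₁(T₂T₃))(T₄T₅)): (T₂T₃): 14×8 by 8×3 → 14×3, cost 14·8·3 = 336; (T₁(T₂T₃)): 8×14 by 14×3 → 8×3, cost 8·14·3 = 336; cumulative 672; (T₄T₅): 3×10 by 10×30 → 3×30, cost 3·10·30 = 900; ((T₁(T₂T₃))(T₄T₅)): 8×3 by 3×30 → 8×30, cost 8·3·30 = 720; cumulative 2292. Total 2292.
Order B = (T₁((T₂T₃)(T₄T₅))): (T₂T₃): 14×8 by 8×3 → 14×3, cost 14·8·3 = 336; (T₄T₅): 3×10 by 10×30 → 3×30, cost 3·10·30 = 900; ((T₂T₃)(T₄T₅)): 14×3 by 3×30 → 14×30, cost 14·3·30 = 1260; cumulative 2496; (T₁((T₂T₃)(T₄T₅))): 8×14 by 14×30 → 8×30, cost 8·14·30 = 3360; cumulative 5856. Total 5856.
Difference: |2292 − 5856| = 3564.

3564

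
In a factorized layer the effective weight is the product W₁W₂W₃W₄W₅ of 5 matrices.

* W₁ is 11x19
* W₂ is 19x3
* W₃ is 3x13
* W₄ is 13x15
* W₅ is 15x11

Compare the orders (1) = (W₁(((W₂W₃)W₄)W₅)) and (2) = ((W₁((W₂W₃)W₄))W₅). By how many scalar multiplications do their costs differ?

Order (1) = (W₁(((W₂W₃)W₄)W₅)): (W₂W₃): 19×3 by 3×13 → 19×13, cost 19·3·13 = 741; ((W₂W₃)W₄): 19×13 by 13×15 → 19×15, cost 19·13·15 = 3705; cumulative 4446; (((W₂W₃)W₄)W₅): 19×15 by 15×11 → 19×11, cost 19·15·11 = 3135; cumulative 7581; (W₁(((W₂W₃)W₄)W₅)): 11×19 by 19×11 → 11×11, cost 11·19·11 = 2299; cumulative 9880. Total 9880.
Order (2) = ((W₁((W₂W₃)W₄))W₅): (W₂W₃): 19×3 by 3×13 → 19×13, cost 19·3·13 = 741; ((W₂W₃)W₄): 19×13 by 13×15 → 19×15, cost 19·13·15 = 3705; cumulative 4446; (W₁((W₂W₃)W₄)): 11×19 by 19×15 → 11×15, cost 11·19·15 = 3135; cumulative 7581; ((W₁((W₂W₃)W₄))W₅): 11×15 by 15×11 → 11×11, cost 11·15·11 = 1815; cumulative 9396. Total 9396.
Difference: |9880 − 9396| = 484.

484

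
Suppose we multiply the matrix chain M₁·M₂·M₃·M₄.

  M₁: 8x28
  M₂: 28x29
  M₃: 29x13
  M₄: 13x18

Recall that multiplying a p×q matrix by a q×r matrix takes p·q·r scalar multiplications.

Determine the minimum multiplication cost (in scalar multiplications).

11384

Adjacent pairs: M₁M₂ = 8·28·29 = 6496; M₂M₃ = 28·29·13 = 10556; M₃M₄ = 29·13·18 = 6786.
Length 3: M₁..M₃: k=1: 0+10556+8·28·13=13468; k=2: 6496+0+8·29·13=9512 → min 9512 | M₂..M₄: k=2: 0+6786+28·29·18=21402; k=3: 10556+0+28·13·18=17108 → min 17108.
Length 4: M₁..M₄: k=1: 0+17108+8·28·18=21140; k=2: 6496+6786+8·29·18=17458; k=3: 9512+0+8·13·18=11384 → min 11384.
Optimal order: (((M₁·M₂)·M₃)·M₄) with cost 11384.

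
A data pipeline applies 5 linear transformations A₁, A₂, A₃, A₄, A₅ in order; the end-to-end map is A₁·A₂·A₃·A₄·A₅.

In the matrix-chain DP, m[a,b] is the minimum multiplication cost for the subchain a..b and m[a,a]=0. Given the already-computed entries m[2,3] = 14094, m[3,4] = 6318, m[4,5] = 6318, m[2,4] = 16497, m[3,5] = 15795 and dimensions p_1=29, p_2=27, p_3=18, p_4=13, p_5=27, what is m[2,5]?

m[2,5] = min over k∈[2,4] of m[2,k]+m[k+1,5]+p_{1}·p_k·p_{5}.
k=2: 0 + 15795 + 29·27·27 = 36936; k=3: 14094 + 6318 + 29·18·27 = 34506; k=4: 16497 + 0 + 29·13·27 = 26676.
Minimum: 26676 at k=4.

26676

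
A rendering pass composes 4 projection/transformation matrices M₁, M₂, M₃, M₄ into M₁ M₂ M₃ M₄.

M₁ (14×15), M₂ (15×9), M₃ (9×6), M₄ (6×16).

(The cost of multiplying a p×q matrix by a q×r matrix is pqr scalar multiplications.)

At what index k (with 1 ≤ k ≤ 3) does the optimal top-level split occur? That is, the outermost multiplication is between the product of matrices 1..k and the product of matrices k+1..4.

3

Adjacent pairs: M₁M₂ = 14·15·9 = 1890; M₂M₃ = 15·9·6 = 810; M₃M₄ = 9·6·16 = 864.
Length 3: M₁..M₃: k=1: 0+810+14·15·6=2070; k=2: 1890+0+14·9·6=2646 → min 2070 | M₂..M₄: k=2: 0+864+15·9·16=3024; k=3: 810+0+15·6·16=2250 → min 2250.
Top-level splits: k=1: (M₁..M₁)·(M₂..M₄) → 0+2250+14·15·16 = 5610; k=2: (M₁..M₂)·(M₃..M₄) → 1890+864+14·9·16 = 4770; k=3: (M₁..M₃)·(M₄..M₄) → 2070+0+14·6·16 = 3414.
Best split is after M₃, i.e. k = 3.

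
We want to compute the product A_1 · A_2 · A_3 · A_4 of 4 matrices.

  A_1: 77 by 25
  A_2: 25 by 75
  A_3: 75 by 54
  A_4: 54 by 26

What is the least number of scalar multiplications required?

Adjacent pairs: A_1A_2 = 77·25·75 = 144375; A_2A_3 = 25·75·54 = 101250; A_3A_4 = 75·54·26 = 105300.
Length 3: A_1..A_3: k=1: 0+101250+77·25·54=205200; k=2: 144375+0+77·75·54=456225 → min 205200 | A_2..A_4: k=2: 0+105300+25·75·26=154050; k=3: 101250+0+25·54·26=136350 → min 136350.
Length 4: A_1..A_4: k=1: 0+136350+77·25·26=186400; k=2: 144375+105300+77·75·26=399825; k=3: 205200+0+77·54·26=313308 → min 186400.
Optimal order: (A_1 · ((A_2 · A_3) · A_4)) with cost 186400.

186400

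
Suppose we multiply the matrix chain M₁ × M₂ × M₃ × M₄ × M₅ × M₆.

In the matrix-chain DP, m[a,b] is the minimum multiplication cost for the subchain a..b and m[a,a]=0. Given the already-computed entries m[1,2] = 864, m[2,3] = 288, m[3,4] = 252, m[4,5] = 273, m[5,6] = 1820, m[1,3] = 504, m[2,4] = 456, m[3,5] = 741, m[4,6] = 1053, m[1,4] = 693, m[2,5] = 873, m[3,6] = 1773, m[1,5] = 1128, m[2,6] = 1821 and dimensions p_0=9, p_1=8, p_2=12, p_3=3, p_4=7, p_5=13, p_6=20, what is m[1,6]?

2097

m[1,6] = min over k∈[1,5] of m[1,k]+m[k+1,6]+p_{0}·p_k·p_{6}.
k=1: 0 + 1821 + 9·8·20 = 3261; k=2: 864 + 1773 + 9·12·20 = 4797; k=3: 504 + 1053 + 9·3·20 = 2097; k=4: 693 + 1820 + 9·7·20 = 3773; k=5: 1128 + 0 + 9·13·20 = 3468.
Minimum: 2097 at k=3.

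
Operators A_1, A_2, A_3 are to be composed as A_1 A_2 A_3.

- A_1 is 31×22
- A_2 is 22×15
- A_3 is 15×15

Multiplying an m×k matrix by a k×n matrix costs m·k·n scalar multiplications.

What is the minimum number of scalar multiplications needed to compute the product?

15180

Order (A_1 (A_2 A_3)): (A_2 A_3): 22×15 by 15×15 → 22×15, cost 22·15·15 = 4950; (A_1 (A_2 A_3)): 31×22 by 22×15 → 31×15, cost 31·22·15 = 10230; cumulative 15180. Total 15180.
Order ((A_1 A_2) A_3): (A_1 A_2): 31×22 by 22×15 → 31×15, cost 31·22·15 = 10230; ((A_1 A_2) A_3): 31×15 by 15×15 → 31×15, cost 31·15·15 = 6975; cumulative 17205. Total 17205.
Minimum: 15180.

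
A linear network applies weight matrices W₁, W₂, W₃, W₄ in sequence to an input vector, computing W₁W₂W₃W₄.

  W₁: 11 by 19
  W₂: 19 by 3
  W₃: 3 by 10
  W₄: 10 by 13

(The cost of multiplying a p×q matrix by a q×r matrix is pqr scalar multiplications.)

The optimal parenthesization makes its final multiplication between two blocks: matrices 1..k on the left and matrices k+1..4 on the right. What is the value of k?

Adjacent pairs: W₁W₂ = 11·19·3 = 627; W₂W₃ = 19·3·10 = 570; W₃W₄ = 3·10·13 = 390.
Length 3: W₁..W₃: k=1: 0+570+11·19·10=2660; k=2: 627+0+11·3·10=957 → min 957 | W₂..W₄: k=2: 0+390+19·3·13=1131; k=3: 570+0+19·10·13=3040 → min 1131.
Top-level splits: k=1: (W₁..W₁)·(W₂..W₄) → 0+1131+11·19·13 = 3848; k=2: (W₁..W₂)·(W₃..W₄) → 627+390+11·3·13 = 1446; k=3: (W₁..W₃)·(W₄..W₄) → 957+0+11·10·13 = 2387.
Best split is after W₂, i.e. k = 2.

2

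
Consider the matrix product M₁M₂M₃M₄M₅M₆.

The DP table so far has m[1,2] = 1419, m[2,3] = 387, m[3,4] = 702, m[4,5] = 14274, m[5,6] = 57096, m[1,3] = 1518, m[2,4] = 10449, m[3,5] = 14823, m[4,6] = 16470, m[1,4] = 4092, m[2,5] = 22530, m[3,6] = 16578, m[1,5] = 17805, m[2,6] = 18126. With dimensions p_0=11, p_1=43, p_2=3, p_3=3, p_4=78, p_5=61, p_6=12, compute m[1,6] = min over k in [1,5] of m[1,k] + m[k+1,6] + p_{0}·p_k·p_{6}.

18384

m[1,6] = min over k∈[1,5] of m[1,k]+m[k+1,6]+p_{0}·p_k·p_{6}.
k=1: 0 + 18126 + 11·43·12 = 23802; k=2: 1419 + 16578 + 11·3·12 = 18393; k=3: 1518 + 16470 + 11·3·12 = 18384; k=4: 4092 + 57096 + 11·78·12 = 71484; k=5: 17805 + 0 + 11·61·12 = 25857.
Minimum: 18384 at k=3.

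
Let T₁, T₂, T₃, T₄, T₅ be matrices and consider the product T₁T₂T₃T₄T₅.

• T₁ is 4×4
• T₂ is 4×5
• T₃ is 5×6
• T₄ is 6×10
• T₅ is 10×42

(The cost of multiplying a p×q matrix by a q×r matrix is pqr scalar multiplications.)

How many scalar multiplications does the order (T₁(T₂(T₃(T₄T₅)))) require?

(T₄T₅): 6×10 by 10×42 → 6×42, cost 6·10·42 = 2520
(T₃(T₄T₅)): 5×6 by 6×42 → 5×42, cost 5·6·42 = 1260; cumulative 3780
(T₂(T₃(T₄T₅))): 4×5 by 5×42 → 4×42, cost 4·5·42 = 840; cumulative 4620
(T₁(T₂(T₃(T₄T₅)))): 4×4 by 4×42 → 4×42, cost 4·4·42 = 672; cumulative 5292
Total: 5292 scalar multiplications.

5292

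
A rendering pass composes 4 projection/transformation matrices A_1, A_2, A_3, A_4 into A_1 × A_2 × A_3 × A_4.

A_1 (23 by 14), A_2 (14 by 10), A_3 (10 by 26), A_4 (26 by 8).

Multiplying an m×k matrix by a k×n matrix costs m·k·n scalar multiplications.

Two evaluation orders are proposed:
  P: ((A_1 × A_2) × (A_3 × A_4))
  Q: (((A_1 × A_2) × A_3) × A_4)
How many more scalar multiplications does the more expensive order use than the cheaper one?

6844

Order P = ((A_1 × A_2) × (A_3 × A_4)): (A_1 × A_2): 23×14 by 14×10 → 23×10, cost 23·14·10 = 3220; (A_3 × A_4): 10×26 by 26×8 → 10×8, cost 10·26·8 = 2080; ((A_1 × A_2) × (A_3 × A_4)): 23×10 by 10×8 → 23×8, cost 23·10·8 = 1840; cumulative 7140. Total 7140.
Order Q = (((A_1 × A_2) × A_3) × A_4): (A_1 × A_2): 23×14 by 14×10 → 23×10, cost 23·14·10 = 3220; ((A_1 × A_2) × A_3): 23×10 by 10×26 → 23×26, cost 23·10·26 = 5980; cumulative 9200; (((A_1 × A_2) × A_3) × A_4): 23×26 by 26×8 → 23×8, cost 23·26·8 = 4784; cumulative 13984. Total 13984.
Difference: |7140 − 13984| = 6844.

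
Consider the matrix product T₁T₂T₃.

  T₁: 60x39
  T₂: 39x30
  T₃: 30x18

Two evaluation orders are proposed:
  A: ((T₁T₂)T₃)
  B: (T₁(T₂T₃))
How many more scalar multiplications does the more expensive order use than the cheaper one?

Order A = ((T₁T₂)T₃): (T₁T₂): 60×39 by 39×30 → 60×30, cost 60·39·30 = 70200; ((T₁T₂)T₃): 60×30 by 30×18 → 60×18, cost 60·30·18 = 32400; cumulative 102600. Total 102600.
Order B = (T₁(T₂T₃)): (T₂T₃): 39×30 by 30×18 → 39×18, cost 39·30·18 = 21060; (T₁(T₂T₃)): 60×39 by 39×18 → 60×18, cost 60·39·18 = 42120; cumulative 63180. Total 63180.
Difference: |102600 − 63180| = 39420.

39420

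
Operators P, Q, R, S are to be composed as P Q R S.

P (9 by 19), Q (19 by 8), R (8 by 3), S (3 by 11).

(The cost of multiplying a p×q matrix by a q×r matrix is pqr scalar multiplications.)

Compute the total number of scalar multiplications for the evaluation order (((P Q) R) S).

1881

(P Q): 9×19 by 19×8 → 9×8, cost 9·19·8 = 1368
((P Q) R): 9×8 by 8×3 → 9×3, cost 9·8·3 = 216; cumulative 1584
(((P Q) R) S): 9×3 by 3×11 → 9×11, cost 9·3·11 = 297; cumulative 1881
Total: 1881 scalar multiplications.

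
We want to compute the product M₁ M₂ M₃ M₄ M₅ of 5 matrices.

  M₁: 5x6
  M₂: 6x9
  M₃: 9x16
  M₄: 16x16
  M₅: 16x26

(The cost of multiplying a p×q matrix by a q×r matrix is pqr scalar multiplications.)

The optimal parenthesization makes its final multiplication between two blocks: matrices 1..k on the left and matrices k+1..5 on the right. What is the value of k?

4

Adjacent pairs: M₁M₂ = 5·6·9 = 270; M₂M₃ = 6·9·16 = 864; M₃M₄ = 9·16·16 = 2304; M₄M₅ = 16·16·26 = 6656.
Length 3: M₁..M₃: k=1: 0+864+5·6·16=1344; k=2: 270+0+5·9·16=990 → min 990 | M₂..M₄: k=2: 0+2304+6·9·16=3168; k=3: 864+0+6·16·16=2400 → min 2400 | M₃..M₅: k=3: 0+6656+9·16·26=10400; k=4: 2304+0+9·16·26=6048 → min 6048.
Length 4: M₁..M₄: k=1: 0+2400+5·6·16=2880; k=2: 270+2304+5·9·16=3294; k=3: 990+0+5·16·16=2270 → min 2270 | M₂..M₅: k=2: 0+6048+6·9·26=7452; k=3: 864+6656+6·16·26=10016; k=4: 2400+0+6·16·26=4896 → min 4896.
Top-level splits: k=1: (M₁..M₁)·(M₂..M₅) → 0+4896+5·6·26 = 5676; k=2: (M₁..M₂)·(M₃..M₅) → 270+6048+5·9·26 = 7488; k=3: (M₁..M₃)·(M₄..M₅) → 990+6656+5·16·26 = 9726; k=4: (M₁..M₄)·(M₅..M₅) → 2270+0+5·16·26 = 4350.
Best split is after M₄, i.e. k = 4.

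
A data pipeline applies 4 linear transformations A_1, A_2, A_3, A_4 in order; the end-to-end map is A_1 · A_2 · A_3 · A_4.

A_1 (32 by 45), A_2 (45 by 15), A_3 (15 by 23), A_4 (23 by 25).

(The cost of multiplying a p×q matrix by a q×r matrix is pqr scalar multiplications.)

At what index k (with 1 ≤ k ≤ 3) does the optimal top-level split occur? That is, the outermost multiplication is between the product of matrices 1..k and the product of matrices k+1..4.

2

Adjacent pairs: A_1A_2 = 32·45·15 = 21600; A_2A_3 = 45·15·23 = 15525; A_3A_4 = 15·23·25 = 8625.
Length 3: A_1..A_3: k=1: 0+15525+32·45·23=48645; k=2: 21600+0+32·15·23=32640 → min 32640 | A_2..A_4: k=2: 0+8625+45·15·25=25500; k=3: 15525+0+45·23·25=41400 → min 25500.
Top-level splits: k=1: (A_1..A_1)·(A_2..A_4) → 0+25500+32·45·25 = 61500; k=2: (A_1..A_2)·(A_3..A_4) → 21600+8625+32·15·25 = 42225; k=3: (A_1..A_3)·(A_4..A_4) → 32640+0+32·23·25 = 51040.
Best split is after A_2, i.e. k = 2.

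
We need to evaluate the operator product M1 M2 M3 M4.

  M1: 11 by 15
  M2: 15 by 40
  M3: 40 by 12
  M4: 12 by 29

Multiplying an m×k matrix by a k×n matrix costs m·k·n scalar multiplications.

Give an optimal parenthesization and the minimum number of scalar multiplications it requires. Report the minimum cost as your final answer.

Adjacent pairs: M1M2 = 11·15·40 = 6600; M2M3 = 15·40·12 = 7200; M3M4 = 40·12·29 = 13920.
Length 3: M1..M3: k=1: 0+7200+11·15·12=9180; k=2: 6600+0+11·40·12=11880 → min 9180 | M2..M4: k=2: 0+13920+15·40·29=31320; k=3: 7200+0+15·12·29=12420 → min 12420.
Length 4: M1..M4: k=1: 0+12420+11·15·29=17205; k=2: 6600+13920+11·40·29=33280; k=3: 9180+0+11·12·29=13008 → min 13008.
Optimal parenthesization: ((M1 (M2 M3)) M4) with cost 13008.

13008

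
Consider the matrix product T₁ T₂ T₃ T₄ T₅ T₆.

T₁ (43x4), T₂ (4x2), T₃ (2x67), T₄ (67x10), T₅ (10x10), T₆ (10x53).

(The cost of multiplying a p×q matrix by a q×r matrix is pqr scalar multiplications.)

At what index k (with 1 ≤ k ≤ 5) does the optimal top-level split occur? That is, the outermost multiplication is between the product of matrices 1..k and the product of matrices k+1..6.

2

Adjacent pairs: T₁T₂ = 43·4·2 = 344; T₂T₃ = 4·2·67 = 536; T₃T₄ = 2·67·10 = 1340; T₄T₅ = 67·10·10 = 6700; T₅T₆ = 10·10·53 = 5300.
Length 3: T₁..T₃: k=1: 0+536+43·4·67=12060; k=2: 344+0+43·2·67=6106 → min 6106 | T₂..T₄: k=2: 0+1340+4·2·10=1420; k=3: 536+0+4·67·10=3216 → min 1420 | T₃..T₅: k=3: 0+6700+2·67·10=8040; k=4: 1340+0+2·10·10=1540 → min 1540 | T₄..T₆: k=4: 0+5300+67·10·53=40810; k=5: 6700+0+67·10·53=42210 → min 40810.
Length 4: T₁..T₄: k=1: 0+1420+43·4·10=3140; k=2: 344+1340+43·2·10=2544; k=3: 6106+0+43·67·10=34916 → min 2544 | T₂..T₅: k=2: 0+1540+4·2·10=1620; k=3: 536+6700+4·67·10=9916; k=4: 1420+0+4·10·10=1820 → min 1620 | T₃..T₆: k=3: 0+40810+2·67·53=47912; k=4: 1340+5300+2·10·53=7700; k=5: 1540+0+2·10·53=2600 → min 2600.
Length 5: T₁..T₅: k=1: 0+1620+43·4·10=3340; k=2: 344+1540+43·2·10=2744; k=3: 6106+6700+43·67·10=41616; k=4: 2544+0+43·10·10=6844 → min 2744 | T₂..T₆: k=2: 0+2600+4·2·53=3024; k=3: 536+40810+4·67·53=55550; k=4: 1420+5300+4·10·53=8840; k=5: 1620+0+4·10·53=3740 → min 3024.
Top-level splits: k=1: (T₁..T₁)·(T₂..T₆) → 0+3024+43·4·53 = 12140; k=2: (T₁..T₂)·(T₃..T₆) → 344+2600+43·2·53 = 7502; k=3: (T₁..T₃)·(T₄..T₆) → 6106+40810+43·67·53 = 199609; k=4: (T₁..T₄)·(T₅..T₆) → 2544+5300+43·10·53 = 30634; k=5: (T₁..T₅)·(T₆..T₆) → 2744+0+43·10·53 = 25534.
Best split is after T₂, i.e. k = 2.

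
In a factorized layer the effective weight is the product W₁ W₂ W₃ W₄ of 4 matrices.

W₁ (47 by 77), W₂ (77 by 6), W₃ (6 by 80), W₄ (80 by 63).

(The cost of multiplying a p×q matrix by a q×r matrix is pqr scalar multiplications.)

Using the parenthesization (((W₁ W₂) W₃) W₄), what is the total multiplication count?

281154

(W₁ W₂): 47×77 by 77×6 → 47×6, cost 47·77·6 = 21714
((W₁ W₂) W₃): 47×6 by 6×80 → 47×80, cost 47·6·80 = 22560; cumulative 44274
(((W₁ W₂) W₃) W₄): 47×80 by 80×63 → 47×63, cost 47·80·63 = 236880; cumulative 281154
Total: 281154 scalar multiplications.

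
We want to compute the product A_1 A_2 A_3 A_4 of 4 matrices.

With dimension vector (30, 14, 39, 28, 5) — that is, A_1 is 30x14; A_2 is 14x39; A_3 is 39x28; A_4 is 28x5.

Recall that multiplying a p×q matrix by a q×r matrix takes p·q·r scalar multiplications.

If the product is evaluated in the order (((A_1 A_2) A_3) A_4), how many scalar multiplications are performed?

53340

(A_1 A_2): 30×14 by 14×39 → 30×39, cost 30·14·39 = 16380
((A_1 A_2) A_3): 30×39 by 39×28 → 30×28, cost 30·39·28 = 32760; cumulative 49140
(((A_1 A_2) A_3) A_4): 30×28 by 28×5 → 30×5, cost 30·28·5 = 4200; cumulative 53340
Total: 53340 scalar multiplications.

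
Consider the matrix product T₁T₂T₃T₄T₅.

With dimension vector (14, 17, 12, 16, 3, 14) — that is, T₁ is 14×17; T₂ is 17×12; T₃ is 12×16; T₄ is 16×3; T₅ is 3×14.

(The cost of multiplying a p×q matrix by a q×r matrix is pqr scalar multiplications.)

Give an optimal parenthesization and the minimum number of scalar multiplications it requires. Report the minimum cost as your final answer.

Adjacent pairs: T₁T₂ = 14·17·12 = 2856; T₂T₃ = 17·12·16 = 3264; T₃T₄ = 12·16·3 = 576; T₄T₅ = 16·3·14 = 672.
Length 3: T₁..T₃: k=1: 0+3264+14·17·16=7072; k=2: 2856+0+14·12·16=5544 → min 5544 | T₂..T₄: k=2: 0+576+17·12·3=1188; k=3: 3264+0+17·16·3=4080 → min 1188 | T₃..T₅: k=3: 0+672+12·16·14=3360; k=4: 576+0+12·3·14=1080 → min 1080.
Length 4: T₁..T₄: k=1: 0+1188+14·17·3=1902; k=2: 2856+576+14·12·3=3936; k=3: 5544+0+14·16·3=6216 → min 1902 | T₂..T₅: k=2: 0+1080+17·12·14=3936; k=3: 3264+672+17·16·14=7744; k=4: 1188+0+17·3·14=1902 → min 1902.
Length 5: T₁..T₅: k=1: 0+1902+14·17·14=5234; k=2: 2856+1080+14·12·14=6288; k=3: 5544+672+14·16·14=9352; k=4: 1902+0+14·3·14=2490 → min 2490.
Optimal parenthesization: ((T₁(T₂(T₃T₄)))T₅) with cost 2490.

2490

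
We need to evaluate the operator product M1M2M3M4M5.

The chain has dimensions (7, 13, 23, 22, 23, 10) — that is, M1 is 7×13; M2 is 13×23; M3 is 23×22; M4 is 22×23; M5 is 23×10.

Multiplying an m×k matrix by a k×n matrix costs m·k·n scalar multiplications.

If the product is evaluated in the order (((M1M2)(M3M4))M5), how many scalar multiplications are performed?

(M1M2): 7×13 by 13×23 → 7×23, cost 7·13·23 = 2093
(M3M4): 23×22 by 22×23 → 23×23, cost 23·22·23 = 11638
((M1M2)(M3M4)): 7×23 by 23×23 → 7×23, cost 7·23·23 = 3703; cumulative 17434
(((M1M2)(M3M4))M5): 7×23 by 23×10 → 7×10, cost 7·23·10 = 1610; cumulative 19044
Total: 19044 scalar multiplications.

19044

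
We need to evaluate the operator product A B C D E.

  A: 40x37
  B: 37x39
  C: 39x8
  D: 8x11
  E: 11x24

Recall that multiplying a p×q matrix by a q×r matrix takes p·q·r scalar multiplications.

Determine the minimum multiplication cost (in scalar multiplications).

Adjacent pairs: AB = 40·37·39 = 57720; BC = 37·39·8 = 11544; CD = 39·8·11 = 3432; DE = 8·11·24 = 2112.
Length 3: A..C: k=1: 0+11544+40·37·8=23384; k=2: 57720+0+40·39·8=70200 → min 23384 | B..D: k=2: 0+3432+37·39·11=19305; k=3: 11544+0+37·8·11=14800 → min 14800 | C..E: k=3: 0+2112+39·8·24=9600; k=4: 3432+0+39·11·24=13728 → min 9600.
Length 4: A..D: k=1: 0+14800+40·37·11=31080; k=2: 57720+3432+40·39·11=78312; k=3: 23384+0+40·8·11=26904 → min 26904 | B..E: k=2: 0+9600+37·39·24=44232; k=3: 11544+2112+37·8·24=20760; k=4: 14800+0+37·11·24=24568 → min 20760.
Length 5: A..E: k=1: 0+20760+40·37·24=56280; k=2: 57720+9600+40·39·24=104760; k=3: 23384+2112+40·8·24=33176; k=4: 26904+0+40·11·24=37464 → min 33176.
Optimal order: ((A (B C)) (D E)) with cost 33176.

33176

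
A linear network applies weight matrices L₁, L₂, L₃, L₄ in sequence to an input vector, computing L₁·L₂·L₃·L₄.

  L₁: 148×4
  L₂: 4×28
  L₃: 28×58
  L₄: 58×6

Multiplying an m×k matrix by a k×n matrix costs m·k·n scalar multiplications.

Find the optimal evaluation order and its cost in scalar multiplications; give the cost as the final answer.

11440

Adjacent pairs: L₁L₂ = 148·4·28 = 16576; L₂L₃ = 4·28·58 = 6496; L₃L₄ = 28·58·6 = 9744.
Length 3: L₁..L₃: k=1: 0+6496+148·4·58=40832; k=2: 16576+0+148·28·58=256928 → min 40832 | L₂..L₄: k=2: 0+9744+4·28·6=10416; k=3: 6496+0+4·58·6=7888 → min 7888.
Length 4: L₁..L₄: k=1: 0+7888+148·4·6=11440; k=2: 16576+9744+148·28·6=51184; k=3: 40832+0+148·58·6=92336 → min 11440.
Optimal parenthesization: (L₁·((L₂·L₃)·L₄)) with cost 11440.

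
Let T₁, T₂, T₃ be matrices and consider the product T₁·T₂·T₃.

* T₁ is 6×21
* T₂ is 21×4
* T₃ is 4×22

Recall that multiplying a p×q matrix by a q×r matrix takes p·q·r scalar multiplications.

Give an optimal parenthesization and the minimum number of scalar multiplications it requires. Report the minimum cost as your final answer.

(T₁·(T₂·T₃)): cost 4620.
((T₁·T₂)·T₃): cost 1032.
Optimal: ((T₁·T₂)·T₃) with cost 1032.

1032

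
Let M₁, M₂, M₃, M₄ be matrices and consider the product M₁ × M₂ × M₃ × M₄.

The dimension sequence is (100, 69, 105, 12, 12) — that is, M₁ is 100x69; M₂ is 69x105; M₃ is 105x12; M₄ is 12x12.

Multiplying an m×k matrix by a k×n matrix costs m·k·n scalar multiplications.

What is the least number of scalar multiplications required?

179676

Adjacent pairs: M₁M₂ = 100·69·105 = 724500; M₂M₃ = 69·105·12 = 86940; M₃M₄ = 105·12·12 = 15120.
Length 3: M₁..M₃: k=1: 0+86940+100·69·12=169740; k=2: 724500+0+100·105·12=850500 → min 169740 | M₂..M₄: k=2: 0+15120+69·105·12=102060; k=3: 86940+0+69·12·12=96876 → min 96876.
Length 4: M₁..M₄: k=1: 0+96876+100·69·12=179676; k=2: 724500+15120+100·105·12=865620; k=3: 169740+0+100·12·12=184140 → min 179676.
Optimal order: (M₁ × ((M₂ × M₃) × M₄)) with cost 179676.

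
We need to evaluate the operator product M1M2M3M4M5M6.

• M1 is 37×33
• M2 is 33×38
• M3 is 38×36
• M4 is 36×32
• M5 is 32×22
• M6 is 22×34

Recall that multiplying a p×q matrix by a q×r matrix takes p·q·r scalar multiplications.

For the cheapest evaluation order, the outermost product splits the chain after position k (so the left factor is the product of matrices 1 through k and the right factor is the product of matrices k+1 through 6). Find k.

5

Adjacent pairs: M1M2 = 37·33·38 = 46398; M2M3 = 33·38·36 = 45144; M3M4 = 38·36·32 = 43776; M4M5 = 36·32·22 = 25344; M5M6 = 32·22·34 = 23936.
Length 3: M1..M3: k=1: 0+45144+37·33·36=89100; k=2: 46398+0+37·38·36=97014 → min 89100 | M2..M4: k=2: 0+43776+33·38·32=83904; k=3: 45144+0+33·36·32=83160 → min 83160 | M3..M5: k=3: 0+25344+38·36·22=55440; k=4: 43776+0+38·32·22=70528 → min 55440 | M4..M6: k=4: 0+23936+36·32·34=63104; k=5: 25344+0+36·22·34=52272 → min 52272.
Length 4: M1..M4: k=1: 0+83160+37·33·32=122232; k=2: 46398+43776+37·38·32=135166; k=3: 89100+0+37·36·32=131724 → min 122232 | M2..M5: k=2: 0+55440+33·38·22=83028; k=3: 45144+25344+33·36·22=96624; k=4: 83160+0+33·32·22=106392 → min 83028 | M3..M6: k=3: 0+52272+38·36·34=98784; k=4: 43776+23936+38·32·34=109056; k=5: 55440+0+38·22·34=83864 → min 83864.
Length 5: M1..M5: k=1: 0+83028+37·33·22=109890; k=2: 46398+55440+37·38·22=132770; k=3: 89100+25344+37·36·22=143748; k=4: 122232+0+37·32·22=148280 → min 109890 | M2..M6: k=2: 0+83864+33·38·34=126500; k=3: 45144+52272+33·36·34=137808; k=4: 83160+23936+33·32·34=143000; k=5: 83028+0+33·22·34=107712 → min 107712.
Top-level splits: k=1: (M1..M1)·(M2..M6) → 0+107712+37·33·34 = 149226; k=2: (M1..M2)·(M3..M6) → 46398+83864+37·38·34 = 178066; k=3: (M1..M3)·(M4..M6) → 89100+52272+37·36·34 = 186660; k=4: (M1..M4)·(M5..M6) → 122232+23936+37·32·34 = 186424; k=5: (M1..M5)·(M6..M6) → 109890+0+37·22·34 = 137566.
Best split is after M5, i.e. k = 5.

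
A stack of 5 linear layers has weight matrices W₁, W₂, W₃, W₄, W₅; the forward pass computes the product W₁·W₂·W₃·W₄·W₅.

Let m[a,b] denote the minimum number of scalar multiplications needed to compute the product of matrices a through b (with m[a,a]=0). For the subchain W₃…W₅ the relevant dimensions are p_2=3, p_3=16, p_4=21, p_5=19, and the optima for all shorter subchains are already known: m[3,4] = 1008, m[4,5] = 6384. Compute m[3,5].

2205

m[3,5] = min over k∈[3,4] of m[3,k]+m[k+1,5]+p_{2}·p_k·p_{5}.
k=3: 0 + 6384 + 3·16·19 = 7296; k=4: 1008 + 0 + 3·21·19 = 2205.
Minimum: 2205 at k=4.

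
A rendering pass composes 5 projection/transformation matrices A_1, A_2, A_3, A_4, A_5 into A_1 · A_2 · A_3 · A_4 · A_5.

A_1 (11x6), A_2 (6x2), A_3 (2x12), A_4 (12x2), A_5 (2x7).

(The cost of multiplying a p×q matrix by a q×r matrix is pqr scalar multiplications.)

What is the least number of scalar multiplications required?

358

Adjacent pairs: A_1A_2 = 11·6·2 = 132; A_2A_3 = 6·2·12 = 144; A_3A_4 = 2·12·2 = 48; A_4A_5 = 12·2·7 = 168.
Length 3: A_1..A_3: k=1: 0+144+11·6·12=936; k=2: 132+0+11·2·12=396 → min 396 | A_2..A_4: k=2: 0+48+6·2·2=72; k=3: 144+0+6·12·2=288 → min 72 | A_3..A_5: k=3: 0+168+2·12·7=336; k=4: 48+0+2·2·7=76 → min 76.
Length 4: A_1..A_4: k=1: 0+72+11·6·2=204; k=2: 132+48+11·2·2=224; k=3: 396+0+11·12·2=660 → min 204 | A_2..A_5: k=2: 0+76+6·2·7=160; k=3: 144+168+6·12·7=816; k=4: 72+0+6·2·7=156 → min 156.
Length 5: A_1..A_5: k=1: 0+156+11·6·7=618; k=2: 132+76+11·2·7=362; k=3: 396+168+11·12·7=1488; k=4: 204+0+11·2·7=358 → min 358.
Optimal order: ((A_1 · (A_2 · (A_3 · A_4))) · A_5) with cost 358.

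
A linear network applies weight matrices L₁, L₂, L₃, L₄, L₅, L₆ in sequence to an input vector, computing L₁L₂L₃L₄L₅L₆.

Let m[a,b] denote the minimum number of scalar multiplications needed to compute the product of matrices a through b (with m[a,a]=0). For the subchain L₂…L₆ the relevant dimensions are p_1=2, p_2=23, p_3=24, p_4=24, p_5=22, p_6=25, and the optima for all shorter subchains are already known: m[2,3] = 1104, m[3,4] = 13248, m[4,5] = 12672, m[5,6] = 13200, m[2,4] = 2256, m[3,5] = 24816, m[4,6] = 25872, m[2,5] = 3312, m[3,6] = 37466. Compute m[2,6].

m[2,6] = min over k∈[2,5] of m[2,k]+m[k+1,6]+p_{1}·p_k·p_{6}.
k=2: 0 + 37466 + 2·23·25 = 38616; k=3: 1104 + 25872 + 2·24·25 = 28176; k=4: 2256 + 13200 + 2·24·25 = 16656; k=5: 3312 + 0 + 2·22·25 = 4412.
Minimum: 4412 at k=5.

4412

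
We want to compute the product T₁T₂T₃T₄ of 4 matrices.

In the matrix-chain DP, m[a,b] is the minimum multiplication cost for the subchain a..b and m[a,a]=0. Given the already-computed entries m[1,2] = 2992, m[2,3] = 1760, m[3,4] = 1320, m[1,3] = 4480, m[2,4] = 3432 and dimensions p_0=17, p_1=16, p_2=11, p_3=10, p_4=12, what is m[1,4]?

6520

m[1,4] = min over k∈[1,3] of m[1,k]+m[k+1,4]+p_{0}·p_k·p_{4}.
k=1: 0 + 3432 + 17·16·12 = 6696; k=2: 2992 + 1320 + 17·11·12 = 6556; k=3: 4480 + 0 + 17·10·12 = 6520.
Minimum: 6520 at k=3.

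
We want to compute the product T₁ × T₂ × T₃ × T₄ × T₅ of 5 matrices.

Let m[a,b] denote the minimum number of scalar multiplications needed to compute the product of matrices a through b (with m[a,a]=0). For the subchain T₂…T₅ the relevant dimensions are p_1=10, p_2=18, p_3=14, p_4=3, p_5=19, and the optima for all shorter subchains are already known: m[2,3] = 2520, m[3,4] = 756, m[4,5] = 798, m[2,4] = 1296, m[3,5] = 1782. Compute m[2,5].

1866

m[2,5] = min over k∈[2,4] of m[2,k]+m[k+1,5]+p_{1}·p_k·p_{5}.
k=2: 0 + 1782 + 10·18·19 = 5202; k=3: 2520 + 798 + 10·14·19 = 5978; k=4: 1296 + 0 + 10·3·19 = 1866.
Minimum: 1866 at k=4.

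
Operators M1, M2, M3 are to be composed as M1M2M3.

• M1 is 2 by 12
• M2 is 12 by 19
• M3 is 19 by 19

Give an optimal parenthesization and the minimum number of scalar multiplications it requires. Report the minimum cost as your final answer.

1178

(M1(M2M3)): cost 4788.
((M1M2)M3): cost 1178.
Optimal: ((M1M2)M3) with cost 1178.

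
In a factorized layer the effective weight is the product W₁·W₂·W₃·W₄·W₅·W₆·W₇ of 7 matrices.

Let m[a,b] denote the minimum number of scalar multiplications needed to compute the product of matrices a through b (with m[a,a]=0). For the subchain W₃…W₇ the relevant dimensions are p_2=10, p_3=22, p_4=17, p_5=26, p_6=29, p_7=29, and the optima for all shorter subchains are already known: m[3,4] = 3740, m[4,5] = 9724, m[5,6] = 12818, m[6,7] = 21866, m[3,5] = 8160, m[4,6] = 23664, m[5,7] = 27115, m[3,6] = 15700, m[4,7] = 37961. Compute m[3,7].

24110

m[3,7] = min over k∈[3,6] of m[3,k]+m[k+1,7]+p_{2}·p_k·p_{7}.
k=3: 0 + 37961 + 10·22·29 = 44341; k=4: 3740 + 27115 + 10·17·29 = 35785; k=5: 8160 + 21866 + 10·26·29 = 37566; k=6: 15700 + 0 + 10·29·29 = 24110.
Minimum: 24110 at k=6.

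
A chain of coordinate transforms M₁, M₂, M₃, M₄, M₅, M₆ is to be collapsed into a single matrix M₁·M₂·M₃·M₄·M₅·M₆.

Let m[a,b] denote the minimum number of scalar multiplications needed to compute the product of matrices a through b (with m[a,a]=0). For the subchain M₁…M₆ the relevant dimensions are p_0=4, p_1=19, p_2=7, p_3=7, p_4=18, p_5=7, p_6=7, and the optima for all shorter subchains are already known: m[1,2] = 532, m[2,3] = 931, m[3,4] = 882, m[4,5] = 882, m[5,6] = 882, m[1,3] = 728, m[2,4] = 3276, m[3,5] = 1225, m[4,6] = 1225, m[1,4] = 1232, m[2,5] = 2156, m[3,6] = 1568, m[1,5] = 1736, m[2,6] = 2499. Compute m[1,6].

m[1,6] = min over k∈[1,5] of m[1,k]+m[k+1,6]+p_{0}·p_k·p_{6}.
k=1: 0 + 2499 + 4·19·7 = 3031; k=2: 532 + 1568 + 4·7·7 = 2296; k=3: 728 + 1225 + 4·7·7 = 2149; k=4: 1232 + 882 + 4·18·7 = 2618; k=5: 1736 + 0 + 4·7·7 = 1932.
Minimum: 1932 at k=5.

1932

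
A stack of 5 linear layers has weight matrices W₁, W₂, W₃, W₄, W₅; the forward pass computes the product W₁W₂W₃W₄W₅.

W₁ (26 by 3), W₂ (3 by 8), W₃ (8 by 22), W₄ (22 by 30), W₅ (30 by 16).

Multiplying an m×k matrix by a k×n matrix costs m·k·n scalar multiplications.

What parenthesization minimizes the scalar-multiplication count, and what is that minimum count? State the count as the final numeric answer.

Adjacent pairs: W₁W₂ = 26·3·8 = 624; W₂W₃ = 3·8·22 = 528; W₃W₄ = 8·22·30 = 5280; W₄W₅ = 22·30·16 = 10560.
Length 3: W₁..W₃: k=1: 0+528+26·3·22=2244; k=2: 624+0+26·8·22=5200 → min 2244 | W₂..W₄: k=2: 0+5280+3·8·30=6000; k=3: 528+0+3·22·30=2508 → min 2508 | W₃..W₅: k=3: 0+10560+8·22·16=13376; k=4: 5280+0+8·30·16=9120 → min 9120.
Length 4: W₁..W₄: k=1: 0+2508+26·3·30=4848; k=2: 624+5280+26·8·30=12144; k=3: 2244+0+26·22·30=19404 → min 4848 | W₂..W₅: k=2: 0+9120+3·8·16=9504; k=3: 528+10560+3·22·16=12144; k=4: 2508+0+3·30·16=3948 → min 3948.
Length 5: W₁..W₅: k=1: 0+3948+26·3·16=5196; k=2: 624+9120+26·8·16=13072; k=3: 2244+10560+26·22·16=21956; k=4: 4848+0+26·30·16=17328 → min 5196.
Optimal parenthesization: (W₁(((W₂W₃)W₄)W₅)) with cost 5196.

5196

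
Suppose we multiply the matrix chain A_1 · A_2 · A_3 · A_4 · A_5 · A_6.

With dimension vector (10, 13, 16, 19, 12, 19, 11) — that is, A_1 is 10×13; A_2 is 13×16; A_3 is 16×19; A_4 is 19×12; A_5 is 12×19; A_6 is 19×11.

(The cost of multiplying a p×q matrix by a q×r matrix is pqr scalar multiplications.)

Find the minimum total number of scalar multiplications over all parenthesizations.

Adjacent pairs: A_1A_2 = 10·13·16 = 2080; A_2A_3 = 13·16·19 = 3952; A_3A_4 = 16·19·12 = 3648; A_4A_5 = 19·12·19 = 4332; A_5A_6 = 12·19·11 = 2508.
Length 3: A_1..A_3: k=1: 0+3952+10·13·19=6422; k=2: 2080+0+10·16·19=5120 → min 5120 | A_2..A_4: k=2: 0+3648+13·16·12=6144; k=3: 3952+0+13·19·12=6916 → min 6144 | A_3..A_5: k=3: 0+4332+16·19·19=10108; k=4: 3648+0+16·12·19=7296 → min 7296 | A_4..A_6: k=4: 0+2508+19·12·11=5016; k=5: 4332+0+19·19·11=8303 → min 5016.
Length 4: A_1..A_4: k=1: 0+6144+10·13·12=7704; k=2: 2080+3648+10·16·12=7648; k=3: 5120+0+10·19·12=7400 → min 7400 | A_2..A_5: k=2: 0+7296+13·16·19=11248; k=3: 3952+4332+13·19·19=12977; k=4: 6144+0+13·12·19=9108 → min 9108 | A_3..A_6: k=3: 0+5016+16·19·11=8360; k=4: 3648+2508+16·12·11=8268; k=5: 7296+0+16·19·11=10640 → min 8268.
Length 5: A_1..A_5: k=1: 0+9108+10·13·19=11578; k=2: 2080+7296+10·16·19=12416; k=3: 5120+4332+10·19·19=13062; k=4: 7400+0+10·12·19=9680 → min 9680 | A_2..A_6: k=2: 0+8268+13·16·11=10556; k=3: 3952+5016+13·19·11=11685; k=4: 6144+2508+13·12·11=10368; k=5: 9108+0+13·19·11=11825 → min 10368.
Length 6: A_1..A_6: k=1: 0+10368+10·13·11=11798; k=2: 2080+8268+10·16·11=12108; k=3: 5120+5016+10·19·11=12226; k=4: 7400+2508+10·12·11=11228; k=5: 9680+0+10·19·11=11770 → min 11228.
Optimal order: ((((A_1 · A_2) · A_3) · A_4) · (A_5 · A_6)) with cost 11228.

11228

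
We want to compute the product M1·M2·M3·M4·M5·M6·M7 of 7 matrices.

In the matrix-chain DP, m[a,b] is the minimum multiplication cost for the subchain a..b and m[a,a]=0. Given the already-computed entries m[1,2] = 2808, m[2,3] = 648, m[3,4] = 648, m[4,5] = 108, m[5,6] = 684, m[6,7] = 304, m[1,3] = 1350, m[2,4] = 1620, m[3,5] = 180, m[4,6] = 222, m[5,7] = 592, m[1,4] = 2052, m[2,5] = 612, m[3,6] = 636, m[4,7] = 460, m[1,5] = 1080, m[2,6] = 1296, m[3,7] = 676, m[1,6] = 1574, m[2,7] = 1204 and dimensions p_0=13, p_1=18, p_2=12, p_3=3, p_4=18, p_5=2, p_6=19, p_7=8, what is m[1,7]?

1592

m[1,7] = min over k∈[1,6] of m[1,k]+m[k+1,7]+p_{0}·p_k·p_{7}.
k=1: 0 + 1204 + 13·18·8 = 3076; k=2: 2808 + 676 + 13·12·8 = 4732; k=3: 1350 + 460 + 13·3·8 = 2122; k=4: 2052 + 592 + 13·18·8 = 4516; k=5: 1080 + 304 + 13·2·8 = 1592; k=6: 1574 + 0 + 13·19·8 = 3550.
Minimum: 1592 at k=5.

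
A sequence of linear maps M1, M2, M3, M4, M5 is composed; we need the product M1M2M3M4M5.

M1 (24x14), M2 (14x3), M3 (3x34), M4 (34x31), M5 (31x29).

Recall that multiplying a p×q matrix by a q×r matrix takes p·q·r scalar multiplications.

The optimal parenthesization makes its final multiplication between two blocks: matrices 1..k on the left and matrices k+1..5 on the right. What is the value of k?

Adjacent pairs: M1M2 = 24·14·3 = 1008; M2M3 = 14·3·34 = 1428; M3M4 = 3·34·31 = 3162; M4M5 = 34·31·29 = 30566.
Length 3: M1..M3: k=1: 0+1428+24·14·34=12852; k=2: 1008+0+24·3·34=3456 → min 3456 | M2..M4: k=2: 0+3162+14·3·31=4464; k=3: 1428+0+14·34·31=16184 → min 4464 | M3..M5: k=3: 0+30566+3·34·29=33524; k=4: 3162+0+3·31·29=5859 → min 5859.
Length 4: M1..M4: k=1: 0+4464+24·14·31=14880; k=2: 1008+3162+24·3·31=6402; k=3: 3456+0+24·34·31=28752 → min 6402 | M2..M5: k=2: 0+5859+14·3·29=7077; k=3: 1428+30566+14·34·29=45798; k=4: 4464+0+14·31·29=17050 → min 7077.
Top-level splits: k=1: (M1..M1)·(M2..M5) → 0+7077+24·14·29 = 16821; k=2: (M1..M2)·(M3..M5) → 1008+5859+24·3·29 = 8955; k=3: (M1..M3)·(M4..M5) → 3456+30566+24·34·29 = 57686; k=4: (M1..M4)·(M5..M5) → 6402+0+24·31·29 = 27978.
Best split is after M2, i.e. k = 2.

2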